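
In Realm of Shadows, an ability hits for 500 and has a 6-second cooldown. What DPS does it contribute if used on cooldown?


DPS = damage / cooldown
= 500 / 6
= 83.33

83.33 DPS


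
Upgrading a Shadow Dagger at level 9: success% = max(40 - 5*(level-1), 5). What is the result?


raw_rate = 40 - 5 * (9 - 1)
= 40 - 5 * 8
= 40 - 40
= 0
Apply floor: max(0, 5) = 5%

5%


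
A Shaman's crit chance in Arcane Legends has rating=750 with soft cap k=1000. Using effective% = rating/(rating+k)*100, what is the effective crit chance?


effective% = rating / (rating + k) * 100
= 750 / (750 + 1000) * 100
= 750 / 1750 * 100
= 0.428571 * 100
= 42.86%

42.86%


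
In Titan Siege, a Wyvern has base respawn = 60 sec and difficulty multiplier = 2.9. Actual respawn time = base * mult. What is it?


Respawn time = base * multiplier
= 60 * 2.9
= 174.0 seconds

174.0 seconds


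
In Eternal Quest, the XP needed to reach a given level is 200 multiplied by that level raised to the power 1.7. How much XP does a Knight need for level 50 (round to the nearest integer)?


XP = 200 * level^1.7
Substitute level = 50:
XP = 200 * 50^1.7
= 200 * 773.1237
= 154625

154625 XP


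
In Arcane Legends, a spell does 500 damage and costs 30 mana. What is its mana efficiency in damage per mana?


Efficiency = damage / mana
= 500 / 30
= 16.67

16.67 dmg/mana


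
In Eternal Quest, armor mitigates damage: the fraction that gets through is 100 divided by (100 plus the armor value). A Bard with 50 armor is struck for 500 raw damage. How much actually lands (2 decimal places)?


actual = 500 * 100 / (100 + 50)
= 500 * 100 / 150
= 50000 / 150
= 333.33

333.33 damage


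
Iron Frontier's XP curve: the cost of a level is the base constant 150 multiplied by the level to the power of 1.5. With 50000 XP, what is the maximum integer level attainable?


XP = 150 * level^1.5, so level = (XP / 150)^(1/1.5)
= (50000 / 150)^(1/1.5)
= 333.3333^0.6667
= 48.075
Floor: level = 48

level 48


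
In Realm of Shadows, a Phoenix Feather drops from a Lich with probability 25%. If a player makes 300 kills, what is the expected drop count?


Expected drops = kills * (drop_rate / 100)
= 300 * (25 / 100)
= 300 * 0.25
= 75.0

75.0 drops


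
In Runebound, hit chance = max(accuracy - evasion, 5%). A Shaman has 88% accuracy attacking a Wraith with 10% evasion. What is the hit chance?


accuracy - evasion = 88 - 10 = 78
Apply floor: max(78, 5) = 78
Hit chance = 78%

78%


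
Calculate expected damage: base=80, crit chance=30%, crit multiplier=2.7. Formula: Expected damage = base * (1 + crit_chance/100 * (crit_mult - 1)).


E[dmg] = base * (1 + crit_chance * (crit_mult - 1))
cc as decimal = 30/100 = 0.3
cm - 1 = 2.7 - 1 = 1.7
Bonus factor = 0.3 * 1.7 = 0.51
Total multiplier = 1 + 0.51 = 1.51
Expected damage = 80 * 1.51 = 120.80

120.80 damage


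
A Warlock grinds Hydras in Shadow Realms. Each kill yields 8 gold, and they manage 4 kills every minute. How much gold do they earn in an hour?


Gold per minute = 8 * 4 = 32
Gold per hour = 32 * 60 = 1920

1920 gold/hour


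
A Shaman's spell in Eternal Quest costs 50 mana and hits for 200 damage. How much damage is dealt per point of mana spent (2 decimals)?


Efficiency = damage / mana
= 200 / 50
= 4.00

4.00 dmg/mana


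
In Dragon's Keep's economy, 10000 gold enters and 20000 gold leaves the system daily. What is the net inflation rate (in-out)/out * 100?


Net gold = 10000 - 20000 = -10000
Inflation rate = net / sunk * 100 = -10000 / 20000 * 100
= -0.5 * 100
= -50.00%

-50.00%


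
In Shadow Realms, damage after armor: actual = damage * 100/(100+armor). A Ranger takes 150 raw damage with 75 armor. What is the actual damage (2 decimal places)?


actual = 150 * 100 / (100 + 75)
= 150 * 100 / 175
= 15000 / 175
= 85.71

85.71 damage


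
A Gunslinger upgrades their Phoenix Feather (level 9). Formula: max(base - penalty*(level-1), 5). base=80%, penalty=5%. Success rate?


raw_rate = 80 - 5 * (9 - 1)
= 80 - 5 * 8
= 80 - 40
= 40
Apply floor: max(40, 5) = 40%

40%


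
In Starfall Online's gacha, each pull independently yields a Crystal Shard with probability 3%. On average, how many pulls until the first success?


Expected pulls for a geometric distribution = 1/p = 100 / rate%
= 100 / 3
= 33.33

33.33 pulls


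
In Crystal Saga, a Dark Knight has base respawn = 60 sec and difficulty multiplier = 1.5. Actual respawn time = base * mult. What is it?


Respawn time = base * multiplier
= 60 * 1.5
= 90.0 seconds

90.0 seconds


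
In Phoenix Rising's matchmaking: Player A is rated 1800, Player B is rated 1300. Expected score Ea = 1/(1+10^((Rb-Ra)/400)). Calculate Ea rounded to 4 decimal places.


Elo expected score: Ea = 1/(1 + 10^((Rb-Ra)/400))
Rb - Ra = 1300 - 1800 = -500
(Rb-Ra)/400 = -500/400 = -1.25
10^-1.25 = 0.056234
Ea = 1/(1 + 0.056234) = 1/1.056234 = 0.9468

0.9468


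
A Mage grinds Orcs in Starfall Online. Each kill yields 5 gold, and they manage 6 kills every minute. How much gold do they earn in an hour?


Gold per minute = 5 * 6 = 30
Gold per hour = 30 * 60 = 1800

1800 gold/hour


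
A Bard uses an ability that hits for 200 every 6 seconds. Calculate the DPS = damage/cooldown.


DPS = damage / cooldown
= 200 / 6
= 33.33

33.33 DPS


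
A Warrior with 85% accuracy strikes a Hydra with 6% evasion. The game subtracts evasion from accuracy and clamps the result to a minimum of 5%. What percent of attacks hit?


accuracy - evasion = 85 - 6 = 79
Apply floor: max(79, 5) = 79
Hit chance = 79%

79%


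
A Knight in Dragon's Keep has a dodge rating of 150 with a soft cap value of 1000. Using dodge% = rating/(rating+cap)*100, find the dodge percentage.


dodge% = 150 / (150 + 1000) * 100
= 150 / 1150 * 100
= 0.130435 * 100
= 13.04%

13.04%


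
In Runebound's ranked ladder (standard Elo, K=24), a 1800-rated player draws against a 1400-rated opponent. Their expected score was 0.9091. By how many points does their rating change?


Elo update: delta = K * (S - Ea), where S = 0.5 (draws)
S - Ea = 0.5 - 0.9091 = -0.4091
Rating change = 24 * -0.4091
= -9.82

-9.82 rating points


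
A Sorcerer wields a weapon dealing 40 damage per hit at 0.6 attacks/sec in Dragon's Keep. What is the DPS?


DPS = damage * attack_speed
= 40 * 0.6
= 24.0

24.0 DPS


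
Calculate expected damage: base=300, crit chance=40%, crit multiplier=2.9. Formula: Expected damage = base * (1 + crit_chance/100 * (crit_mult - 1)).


E[dmg] = base * (1 + crit_chance * (crit_mult - 1))
cc as decimal = 40/100 = 0.4
cm - 1 = 2.9 - 1 = 1.9
Bonus factor = 0.4 * 1.9 = 0.76
Total multiplier = 1 + 0.76 = 1.76
Expected damage = 300 * 1.76 = 528.00

528.00 damage


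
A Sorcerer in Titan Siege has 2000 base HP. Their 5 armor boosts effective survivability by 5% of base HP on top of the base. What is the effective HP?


EHP = 2000 * (1 + 5/100)
= 2000 * (1 + 0.05)
= 2000 * 1.05
= 2100.0

2100.0 EHP


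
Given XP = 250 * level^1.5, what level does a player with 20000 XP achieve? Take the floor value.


XP = 250 * level^1.5, so level = (XP / 250)^(1/1.5)
= (20000 / 250)^(1/1.5)
= 80.0^0.6667
= 18.5664
Floor: level = 18

level 18


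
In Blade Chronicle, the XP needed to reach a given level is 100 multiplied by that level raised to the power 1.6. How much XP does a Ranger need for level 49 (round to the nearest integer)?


XP = 100 * level^1.6
Substitute level = 49:
XP = 100 * 49^1.6
= 100 * 506.1902
= 50619

50619 XP


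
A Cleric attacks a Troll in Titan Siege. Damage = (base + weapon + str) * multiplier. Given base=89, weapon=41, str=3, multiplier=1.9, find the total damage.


Sum base + weapon + str = 89 + 41 + 3 = 133
Multiply by 1.9:
133 * 1.9 = 252.7

252.7 damage


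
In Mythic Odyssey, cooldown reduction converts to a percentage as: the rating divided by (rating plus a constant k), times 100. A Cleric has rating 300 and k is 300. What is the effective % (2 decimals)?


effective% = rating / (rating + k) * 100
= 300 / (300 + 300) * 100
= 300 / 600 * 100
= 0.5 * 100
= 50.00%

50.00%


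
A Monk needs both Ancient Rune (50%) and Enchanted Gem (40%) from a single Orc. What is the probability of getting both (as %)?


For independent events, P(both) = P(A) * P(B)
= 50% * 40%
= 2000 / 100 %
= 20.0%

20.0%


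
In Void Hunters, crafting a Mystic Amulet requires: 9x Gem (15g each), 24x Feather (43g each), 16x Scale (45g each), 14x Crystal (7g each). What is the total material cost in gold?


Cost breakdown:
  Gem: 9 * 15 = 135
  Feather: 24 * 43 = 1032
  Scale: 16 * 45 = 720
  Crystal: 14 * 7 = 98
Total = 135 + 1032 + 720 + 98 = 1985

1985 gold


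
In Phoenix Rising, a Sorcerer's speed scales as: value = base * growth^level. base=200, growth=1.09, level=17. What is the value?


value = base * growth^level
= 200 * 1.09^17
= 200 * 4.327633
= 865.53

865.53 speed


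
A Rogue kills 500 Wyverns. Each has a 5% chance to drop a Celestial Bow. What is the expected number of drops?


Expected drops = kills * (drop_rate / 100)
= 500 * (5 / 100)
= 500 * 0.05
= 25.0

25.0 drops


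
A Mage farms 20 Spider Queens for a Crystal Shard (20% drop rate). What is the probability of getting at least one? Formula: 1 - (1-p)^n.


P(at least one) = 1 - P(none) = 1 - (1-p)^n
p = 20/100 = 0.2
1 - p = 0.8
(1 - p)^20 = 0.8^20 = 0.011529
P(at least one) = 1 - 0.011529 = 0.9885

0.9885


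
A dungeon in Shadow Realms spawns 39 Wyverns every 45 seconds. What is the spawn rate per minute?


Spawns per minute = count * (60 / interval)
= 39 * (60 / 45)
= 39 * 1.3333
= 52.0

52.0 per minute


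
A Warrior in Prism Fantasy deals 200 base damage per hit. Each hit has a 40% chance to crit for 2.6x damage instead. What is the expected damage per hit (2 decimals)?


E[dmg] = base * (1 + crit_chance * (crit_mult - 1))
cc as decimal = 40/100 = 0.4
cm - 1 = 2.6 - 1 = 1.6
Bonus factor = 0.4 * 1.6 = 0.64
Total multiplier = 1 + 0.64 = 1.64
Expected damage = 200 * 1.64 = 328.00

328.00 damage


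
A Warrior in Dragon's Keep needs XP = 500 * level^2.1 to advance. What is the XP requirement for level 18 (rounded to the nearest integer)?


XP = 500 * level^2.1
Substitute level = 18:
XP = 500 * 18^2.1
= 500 * 432.5858
= 216293

216293 XP


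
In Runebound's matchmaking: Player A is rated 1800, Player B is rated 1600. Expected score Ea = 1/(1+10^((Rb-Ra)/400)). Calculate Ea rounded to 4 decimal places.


Elo expected score: Ea = 1/(1 + 10^((Rb-Ra)/400))
Rb - Ra = 1600 - 1800 = -200
(Rb-Ra)/400 = -200/400 = -0.5
10^-0.5 = 0.316228
Ea = 1/(1 + 0.316228) = 1/1.316228 = 0.7597

0.7597


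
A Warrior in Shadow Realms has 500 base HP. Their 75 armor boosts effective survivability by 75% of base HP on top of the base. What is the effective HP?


EHP = 500 * (1 + 75/100)
= 500 * (1 + 0.75)
= 500 * 1.75
= 875.0

875.0 EHP


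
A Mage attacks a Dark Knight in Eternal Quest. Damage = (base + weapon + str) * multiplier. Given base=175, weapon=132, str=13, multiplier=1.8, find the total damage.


Sum base + weapon + str = 175 + 132 + 13 = 320
Multiply by 1.8:
320 * 1.8 = 576.0

576.0 damage


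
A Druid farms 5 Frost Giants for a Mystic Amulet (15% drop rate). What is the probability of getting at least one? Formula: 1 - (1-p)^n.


P(at least one) = 1 - P(none) = 1 - (1-p)^n
p = 15/100 = 0.15
1 - p = 0.85
(1 - p)^5 = 0.85^5 = 0.443705
P(at least one) = 1 - 0.443705 = 0.5563

0.5563


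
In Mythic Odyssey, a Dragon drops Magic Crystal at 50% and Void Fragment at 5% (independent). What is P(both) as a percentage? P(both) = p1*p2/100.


For independent events, P(both) = P(A) * P(B)
= 50% * 5%
= 250 / 100 %
= 2.5%

2.5%


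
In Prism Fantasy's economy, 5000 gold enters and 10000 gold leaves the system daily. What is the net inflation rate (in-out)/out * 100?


Net gold = 5000 - 10000 = -5000
Inflation rate = net / sunk * 100 = -5000 / 10000 * 100
= -0.5 * 100
= -50.00%

-50.00%


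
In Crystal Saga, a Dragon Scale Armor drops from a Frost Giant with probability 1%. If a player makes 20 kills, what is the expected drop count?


Expected drops = kills * (drop_rate / 100)
= 20 * (1 / 100)
= 20 * 0.01
= 0.2

0.2 drops


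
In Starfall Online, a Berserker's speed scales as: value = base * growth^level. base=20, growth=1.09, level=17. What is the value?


value = base * growth^level
= 20 * 1.09^17
= 20 * 4.327633
= 86.55

86.55 speed


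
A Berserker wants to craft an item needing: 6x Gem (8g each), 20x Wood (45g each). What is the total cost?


Cost breakdown:
  Gem: 6 * 8 = 48
  Wood: 20 * 45 = 900
Total = 48 + 900 = 948

948 gold


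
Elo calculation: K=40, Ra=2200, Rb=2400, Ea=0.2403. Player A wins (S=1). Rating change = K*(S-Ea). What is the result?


Elo update: delta = K * (S - Ea), where S = 1 (wins)
S - Ea = 1 - 0.2403 = 0.7597
Rating change = 40 * 0.7597
= 30.39

30.39 rating points


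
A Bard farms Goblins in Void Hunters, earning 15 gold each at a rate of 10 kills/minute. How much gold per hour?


Gold per minute = 15 * 10 = 150
Gold per hour = 150 * 60 = 9000

9000 gold/hour


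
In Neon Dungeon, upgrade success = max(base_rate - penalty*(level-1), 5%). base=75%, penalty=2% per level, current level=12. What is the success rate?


raw_rate = 75 - 2 * (12 - 1)
= 75 - 2 * 11
= 75 - 22
= 53
Apply floor: max(53, 5) = 53%

53%


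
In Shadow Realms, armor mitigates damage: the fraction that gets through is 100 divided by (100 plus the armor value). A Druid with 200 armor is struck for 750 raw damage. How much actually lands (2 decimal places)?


actual = 750 * 100 / (100 + 200)
= 750 * 100 / 300
= 75000 / 300
= 250.00

250.00 damage


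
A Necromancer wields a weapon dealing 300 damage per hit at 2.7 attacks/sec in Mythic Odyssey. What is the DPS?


DPS = damage * attack_speed
= 300 * 2.7
= 810.0

810.0 DPS


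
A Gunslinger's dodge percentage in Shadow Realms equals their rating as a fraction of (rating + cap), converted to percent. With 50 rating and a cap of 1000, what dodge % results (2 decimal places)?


dodge% = 50 / (50 + 1000) * 100
= 50 / 1050 * 100
= 0.047619 * 100
= 4.76%

4.76%


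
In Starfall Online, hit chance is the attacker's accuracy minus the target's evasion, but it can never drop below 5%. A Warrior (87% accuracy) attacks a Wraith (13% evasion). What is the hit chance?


accuracy - evasion = 87 - 13 = 74
Apply floor: max(74, 5) = 74
Hit chance = 74%

74%


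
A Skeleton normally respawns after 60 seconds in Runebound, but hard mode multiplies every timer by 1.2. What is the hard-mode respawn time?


Respawn time = base * multiplier
= 60 * 1.2
= 72.0 seconds

72.0 seconds


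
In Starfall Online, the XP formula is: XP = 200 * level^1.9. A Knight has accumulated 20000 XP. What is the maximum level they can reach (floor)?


XP = 200 * level^1.9, so level = (XP / 200)^(1/1.9)
= (20000 / 200)^(1/1.9)
= 100.0^0.5263
= 11.2884
Floor: level = 11

level 11


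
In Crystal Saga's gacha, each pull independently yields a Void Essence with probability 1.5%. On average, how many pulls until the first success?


Expected pulls for a geometric distribution = 1/p = 100 / rate%
= 100 / 1.5
= 66.67

66.67 pulls


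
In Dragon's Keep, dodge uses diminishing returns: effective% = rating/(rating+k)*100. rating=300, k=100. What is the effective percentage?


effective% = rating / (rating + k) * 100
= 300 / (300 + 100) * 100
= 300 / 400 * 100
= 0.75 * 100
= 75.00%

75.00%


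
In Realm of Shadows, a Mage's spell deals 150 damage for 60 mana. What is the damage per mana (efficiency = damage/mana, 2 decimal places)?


Efficiency = damage / mana
= 150 / 60
= 2.50

2.50 dmg/mana


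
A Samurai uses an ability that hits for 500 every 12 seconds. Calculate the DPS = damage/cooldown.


DPS = damage / cooldown
= 500 / 12
= 41.67

41.67 DPS


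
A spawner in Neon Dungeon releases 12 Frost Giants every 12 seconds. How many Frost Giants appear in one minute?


Spawns per minute = count * (60 / interval)
= 12 * (60 / 12)
= 12 * 5.0
= 60.0

60.0 per minute


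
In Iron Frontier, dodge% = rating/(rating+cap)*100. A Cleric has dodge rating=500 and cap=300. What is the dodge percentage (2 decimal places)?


dodge% = 500 / (500 + 300) * 100
= 500 / 800 * 100
= 0.625 * 100
= 62.50%

62.50%


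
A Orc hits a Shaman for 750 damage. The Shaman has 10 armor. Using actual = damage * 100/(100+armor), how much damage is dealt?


actual = 750 * 100 / (100 + 10)
= 750 * 100 / 110
= 75000 / 110
= 681.82

681.82 damage


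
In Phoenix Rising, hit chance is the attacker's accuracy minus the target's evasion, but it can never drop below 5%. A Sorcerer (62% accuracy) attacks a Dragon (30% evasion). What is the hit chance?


accuracy - evasion = 62 - 30 = 32
Apply floor: max(32, 5) = 32
Hit chance = 32%

32%


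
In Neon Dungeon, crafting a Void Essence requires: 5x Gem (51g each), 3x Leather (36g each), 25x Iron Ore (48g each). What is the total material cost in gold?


Cost breakdown:
  Gem: 5 * 51 = 255
  Leather: 3 * 36 = 108
  Iron Ore: 25 * 48 = 1200
Total = 255 + 108 + 1200 = 1563

1563 gold


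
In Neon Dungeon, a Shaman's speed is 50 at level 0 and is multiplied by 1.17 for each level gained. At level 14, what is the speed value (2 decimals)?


value = base * growth^level
= 50 * 1.17^14
= 50 * 9.007454
= 450.37

450.37 speed


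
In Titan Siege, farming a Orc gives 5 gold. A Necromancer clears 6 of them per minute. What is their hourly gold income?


Gold per minute = 5 * 6 = 30
Gold per hour = 30 * 60 = 1800

1800 gold/hour


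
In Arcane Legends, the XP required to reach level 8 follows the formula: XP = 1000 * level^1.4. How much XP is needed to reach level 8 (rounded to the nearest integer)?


XP = 1000 * level^1.4
Substitute level = 8:
XP = 1000 * 8^1.4
= 1000 * 18.3792
= 18379

18379 XP


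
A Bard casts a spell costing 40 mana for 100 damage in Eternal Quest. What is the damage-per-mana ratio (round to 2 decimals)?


Efficiency = damage / mana
= 100 / 40
= 2.50

2.50 dmg/mana


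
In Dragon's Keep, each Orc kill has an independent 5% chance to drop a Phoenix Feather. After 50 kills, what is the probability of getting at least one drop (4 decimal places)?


P(at least one) = 1 - P(none) = 1 - (1-p)^n
p = 5/100 = 0.05
1 - p = 0.95
(1 - p)^50 = 0.95^50 = 0.076945
P(at least one) = 1 - 0.076945 = 0.9231

0.9231


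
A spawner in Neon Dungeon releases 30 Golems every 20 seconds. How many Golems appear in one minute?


Spawns per minute = count * (60 / interval)
= 30 * (60 / 20)
= 30 * 3.0
= 90.0

90.0 per minute


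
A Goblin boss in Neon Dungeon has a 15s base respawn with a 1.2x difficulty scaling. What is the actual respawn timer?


Respawn time = base * multiplier
= 15 * 1.2
= 18.0 seconds

18.0 seconds


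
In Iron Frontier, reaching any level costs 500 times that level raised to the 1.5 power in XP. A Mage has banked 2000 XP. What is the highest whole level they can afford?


XP = 500 * level^1.5, so level = (XP / 500)^(1/1.5)
= (2000 / 500)^(1/1.5)
= 4.0^0.6667
= 2.5198
Floor: level = 2

level 2


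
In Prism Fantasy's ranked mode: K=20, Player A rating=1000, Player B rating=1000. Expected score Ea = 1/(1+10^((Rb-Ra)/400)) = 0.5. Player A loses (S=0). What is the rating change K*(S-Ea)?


Elo update: delta = K * (S - Ea), where S = 0 (loses)
S - Ea = 0 - 0.5 = -0.5
Rating change = 20 * -0.5
= -10.00

-10.00 rating points


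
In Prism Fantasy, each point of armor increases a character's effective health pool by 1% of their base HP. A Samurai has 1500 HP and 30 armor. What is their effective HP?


EHP = 1500 * (1 + 30/100)
= 1500 * (1 + 0.3)
= 1500 * 1.3
= 1950.0

1950.0 EHP


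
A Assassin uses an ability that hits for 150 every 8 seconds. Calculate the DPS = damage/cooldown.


DPS = damage / cooldown
= 150 / 8
= 18.75

18.75 DPS


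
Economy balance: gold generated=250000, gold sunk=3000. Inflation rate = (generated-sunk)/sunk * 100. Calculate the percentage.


Net gold = 250000 - 3000 = 247000
Inflation rate = net / sunk * 100 = 247000 / 3000 * 100
= 82.333333 * 100
= 8233.33%

8233.33%


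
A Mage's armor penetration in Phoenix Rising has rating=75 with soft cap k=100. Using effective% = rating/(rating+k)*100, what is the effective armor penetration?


effective% = rating / (rating + k) * 100
= 75 / (75 + 100) * 100
= 75 / 175 * 100
= 0.428571 * 100
= 42.86%

42.86%


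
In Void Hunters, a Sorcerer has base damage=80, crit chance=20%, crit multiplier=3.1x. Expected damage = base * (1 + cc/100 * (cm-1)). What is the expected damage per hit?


E[dmg] = base * (1 + crit_chance * (crit_mult - 1))
cc as decimal = 20/100 = 0.2
cm - 1 = 3.1 - 1 = 2.1
Bonus factor = 0.2 * 2.1 = 0.42
Total multiplier = 1 + 0.42 = 1.42
Expected damage = 80 * 1.42 = 113.60

113.60 damage


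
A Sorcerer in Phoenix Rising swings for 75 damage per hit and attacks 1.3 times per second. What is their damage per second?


DPS = damage * attack_speed
= 75 * 1.3
= 97.5

97.5 DPS


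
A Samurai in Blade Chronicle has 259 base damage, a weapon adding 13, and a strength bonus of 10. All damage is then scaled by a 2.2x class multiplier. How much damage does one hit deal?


Sum base + weapon + str = 259 + 13 + 10 = 282
Multiply by 2.2:
282 * 2.2 = 620.4

620.4 damage


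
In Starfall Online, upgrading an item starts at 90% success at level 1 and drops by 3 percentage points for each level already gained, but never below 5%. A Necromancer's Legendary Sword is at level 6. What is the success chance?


raw_rate = 90 - 3 * (6 - 1)
= 90 - 3 * 5
= 90 - 15
= 75
Apply floor: max(75, 5) = 75%

75%


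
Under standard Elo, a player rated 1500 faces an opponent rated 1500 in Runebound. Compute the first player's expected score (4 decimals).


Elo expected score: Ea = 1/(1 + 10^((Rb-Ra)/400))
Rb - Ra = 1500 - 1500 = 0
(Rb-Ra)/400 = 0/400 = 0.0
10^0.0 = 1.0
Ea = 1/(1 + 1.0) = 1/2.0 = 0.5000

0.5000


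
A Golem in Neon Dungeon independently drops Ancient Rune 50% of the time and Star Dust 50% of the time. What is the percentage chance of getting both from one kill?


For independent events, P(both) = P(A) * P(B)
= 50% * 50%
= 2500 / 100 %
= 25.0%

25.0%


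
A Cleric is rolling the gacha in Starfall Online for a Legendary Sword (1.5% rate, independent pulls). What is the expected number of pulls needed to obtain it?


Expected pulls for a geometric distribution = 1/p = 100 / rate%
= 100 / 1.5
= 66.67

66.67 pulls


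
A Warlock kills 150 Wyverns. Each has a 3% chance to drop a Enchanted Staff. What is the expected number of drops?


Expected drops = kills * (drop_rate / 100)
= 150 * (3 / 100)
= 150 * 0.03
= 4.5

4.5 drops


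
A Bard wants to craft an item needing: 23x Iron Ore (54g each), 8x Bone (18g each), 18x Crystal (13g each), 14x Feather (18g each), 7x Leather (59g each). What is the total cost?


Cost breakdown:
  Iron Ore: 23 * 54 = 1242
  Bone: 8 * 18 = 144
  Crystal: 18 * 13 = 234
  Feather: 14 * 18 = 252
  Leather: 7 * 59 = 413
Total = 1242 + 144 + 234 + 252 + 413 = 2285

2285 gold


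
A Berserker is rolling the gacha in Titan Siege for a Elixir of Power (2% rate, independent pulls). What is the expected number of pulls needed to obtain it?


Expected pulls for a geometric distribution = 1/p = 100 / rate%
= 100 / 2
= 50.0

50.0 pulls


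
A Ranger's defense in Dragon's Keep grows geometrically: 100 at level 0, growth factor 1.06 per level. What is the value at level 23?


value = base * growth^level
= 100 * 1.06^23
= 100 * 3.8197497
= 381.97

381.97 defense


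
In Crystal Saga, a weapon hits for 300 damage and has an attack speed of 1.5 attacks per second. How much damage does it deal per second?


DPS = damage * attack_speed
= 300 * 1.5
= 450.0

450.0 DPS


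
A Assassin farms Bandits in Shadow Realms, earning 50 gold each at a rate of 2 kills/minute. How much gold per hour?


Gold per minute = 50 * 2 = 100
Gold per hour = 100 * 60 = 6000

6000 gold/hour


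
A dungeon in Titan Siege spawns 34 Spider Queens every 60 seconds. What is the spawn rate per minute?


Spawns per minute = count * (60 / interval)
= 34 * (60 / 60)
= 34 * 1.0
= 34.0

34.0 per minute


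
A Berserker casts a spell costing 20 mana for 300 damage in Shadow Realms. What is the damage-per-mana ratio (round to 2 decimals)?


Efficiency = damage / mana
= 300 / 20
= 15.00

15.00 dmg/mana


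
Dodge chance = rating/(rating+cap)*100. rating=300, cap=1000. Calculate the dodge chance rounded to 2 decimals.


dodge% = 300 / (300 + 1000) * 100
= 300 / 1300 * 100
= 0.230769 * 100
= 23.08%

23.08%


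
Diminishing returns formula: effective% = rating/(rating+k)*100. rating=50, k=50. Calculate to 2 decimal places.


effective% = rating / (rating + k) * 100
= 50 / (50 + 50) * 100
= 50 / 100 * 100
= 0.5 * 100
= 50.00%

50.00%


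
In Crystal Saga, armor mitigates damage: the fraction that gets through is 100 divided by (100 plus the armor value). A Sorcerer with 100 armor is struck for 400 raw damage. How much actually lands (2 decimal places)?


actual = 400 * 100 / (100 + 100)
= 400 * 100 / 200
= 40000 / 200
= 200.00

200.00 damage


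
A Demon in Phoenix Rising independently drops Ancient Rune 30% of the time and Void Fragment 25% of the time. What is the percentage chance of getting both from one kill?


For independent events, P(both) = P(A) * P(B)
= 30% * 25%
= 750 / 100 %
= 7.5%

7.5%


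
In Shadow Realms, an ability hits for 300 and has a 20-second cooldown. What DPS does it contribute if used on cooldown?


DPS = damage / cooldown
= 300 / 20
= 15.00

15.00 DPS


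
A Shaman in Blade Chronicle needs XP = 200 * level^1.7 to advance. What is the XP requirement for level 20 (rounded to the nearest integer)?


XP = 200 * level^1.7
Substitute level = 20:
XP = 200 * 20^1.7
= 200 * 162.8362
= 32567

32567 XP


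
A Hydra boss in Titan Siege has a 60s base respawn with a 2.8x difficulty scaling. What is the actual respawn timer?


Respawn time = base * multiplier
= 60 * 2.8
= 168.0 seconds

168.0 seconds


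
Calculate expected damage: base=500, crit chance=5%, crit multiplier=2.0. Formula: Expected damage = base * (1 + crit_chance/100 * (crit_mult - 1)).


E[dmg] = base * (1 + crit_chance * (crit_mult - 1))
cc as decimal = 5/100 = 0.05
cm - 1 = 2.0 - 1 = 1.0
Bonus factor = 0.05 * 1.0 = 0.05
Total multiplier = 1 + 0.05 = 1.05
Expected damage = 500 * 1.05 = 525.00

525.00 damage


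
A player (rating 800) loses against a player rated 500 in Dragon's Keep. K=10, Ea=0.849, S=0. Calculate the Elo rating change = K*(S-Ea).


Elo update: delta = K * (S - Ea), where S = 0 (loses)
S - Ea = 0 - 0.849 = -0.849
Rating change = 10 * -0.849
= -8.49

-8.49 rating points


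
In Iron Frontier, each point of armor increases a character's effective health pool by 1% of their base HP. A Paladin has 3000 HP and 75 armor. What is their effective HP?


EHP = 3000 * (1 + 75/100)
= 3000 * (1 + 0.75)
= 3000 * 1.75
= 5250.0

5250.0 EHP


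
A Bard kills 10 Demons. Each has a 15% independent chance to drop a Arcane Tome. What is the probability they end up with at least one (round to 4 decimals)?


P(at least one) = 1 - P(none) = 1 - (1-p)^n
p = 15/100 = 0.15
1 - p = 0.85
(1 - p)^10 = 0.85^10 = 0.196874
P(at least one) = 1 - 0.196874 = 0.8031

0.8031


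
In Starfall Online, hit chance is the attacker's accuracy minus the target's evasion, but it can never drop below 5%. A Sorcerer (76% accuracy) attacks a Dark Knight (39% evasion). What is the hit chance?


accuracy - evasion = 76 - 39 = 37
Apply floor: max(37, 5) = 37
Hit chance = 37%

37%


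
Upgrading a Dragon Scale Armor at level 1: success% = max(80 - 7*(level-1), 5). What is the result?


raw_rate = 80 - 7 * (1 - 1)
= 80 - 7 * 0
= 80 - 0
= 80
Apply floor: max(80, 5) = 80%

80%


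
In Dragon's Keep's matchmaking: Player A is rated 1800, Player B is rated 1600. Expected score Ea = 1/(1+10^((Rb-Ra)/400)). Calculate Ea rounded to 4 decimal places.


Elo expected score: Ea = 1/(1 + 10^((Rb-Ra)/400))
Rb - Ra = 1600 - 1800 = -200
(Rb-Ra)/400 = -200/400 = -0.5
10^-0.5 = 0.316228
Ea = 1/(1 + 0.316228) = 1/1.316228 = 0.7597

0.7597


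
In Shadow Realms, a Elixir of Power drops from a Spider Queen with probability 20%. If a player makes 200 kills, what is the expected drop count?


Expected drops = kills * (drop_rate / 100)
= 200 * (20 / 100)
= 200 * 0.2
= 40.0

40.0 drops


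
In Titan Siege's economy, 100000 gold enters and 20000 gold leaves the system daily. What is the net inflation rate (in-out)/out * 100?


Net gold = 100000 - 20000 = 80000
Inflation rate = net / sunk * 100 = 80000 / 20000 * 100
= 4.0 * 100
= 400.00%

400.00%


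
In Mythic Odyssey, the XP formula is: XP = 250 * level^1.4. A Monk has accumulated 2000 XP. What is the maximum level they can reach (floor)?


XP = 250 * level^1.4, so level = (XP / 250)^(1/1.4)
= (2000 / 250)^(1/1.4)
= 8.0^0.7143
= 4.4164
Floor: level = 4

level 4


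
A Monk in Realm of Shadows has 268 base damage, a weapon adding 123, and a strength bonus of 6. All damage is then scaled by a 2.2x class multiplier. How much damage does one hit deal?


Sum base + weapon + str = 268 + 123 + 6 = 397
Multiply by 2.2:
397 * 2.2 = 873.4

873.4 damage


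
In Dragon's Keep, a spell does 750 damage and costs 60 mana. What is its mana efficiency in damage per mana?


Efficiency = damage / mana
= 750 / 60
= 12.50

12.50 dmg/mana


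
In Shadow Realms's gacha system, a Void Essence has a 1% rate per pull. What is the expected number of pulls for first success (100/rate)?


Expected pulls for a geometric distribution = 1/p = 100 / rate%
= 100 / 1
= 100.0

100.0 pulls


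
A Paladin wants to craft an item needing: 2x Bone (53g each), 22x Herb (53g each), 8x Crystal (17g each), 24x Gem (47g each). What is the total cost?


Cost breakdown:
  Bone: 2 * 53 = 106
  Herb: 22 * 53 = 1166
  Crystal: 8 * 17 = 136
  Gem: 24 * 47 = 1128
Total = 106 + 1166 + 136 + 1128 = 2536

2536 gold


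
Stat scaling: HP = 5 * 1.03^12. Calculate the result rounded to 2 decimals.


value = base * growth^level
= 5 * 1.03^12
= 5 * 1.425761
= 7.13

7.13 HP


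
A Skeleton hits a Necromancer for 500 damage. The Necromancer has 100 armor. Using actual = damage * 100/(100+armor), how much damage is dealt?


actual = 500 * 100 / (100 + 100)
= 500 * 100 / 200
= 50000 / 200
= 250.00

250.00 damage


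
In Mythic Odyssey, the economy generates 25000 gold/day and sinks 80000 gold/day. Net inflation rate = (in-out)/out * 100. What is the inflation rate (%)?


Net gold = 25000 - 80000 = -55000
Inflation rate = net / sunk * 100 = -55000 / 80000 * 100
= -0.6875 * 100
= -68.75%

-68.75%


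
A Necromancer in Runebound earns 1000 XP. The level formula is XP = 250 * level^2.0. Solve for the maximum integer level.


XP = 250 * level^2.0, so level = (XP / 250)^(1/2.0)
= (1000 / 250)^(1/2.0)
= 4.0^0.5
= 2.0
Floor: level = 2

level 2


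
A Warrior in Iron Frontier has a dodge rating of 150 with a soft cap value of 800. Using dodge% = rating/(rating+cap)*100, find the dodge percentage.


dodge% = 150 / (150 + 800) * 100
= 150 / 950 * 100
= 0.157895 * 100
= 15.79%

15.79%


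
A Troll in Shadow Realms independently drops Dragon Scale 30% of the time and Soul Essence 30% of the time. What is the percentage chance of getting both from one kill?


For independent events, P(both) = P(A) * P(B)
= 30% * 30%
= 900 / 100 %
= 9.0%

9.0%


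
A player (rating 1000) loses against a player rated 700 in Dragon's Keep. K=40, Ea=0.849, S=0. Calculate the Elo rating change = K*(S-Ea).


Elo update: delta = K * (S - Ea), where S = 0 (loses)
S - Ea = 0 - 0.849 = -0.849
Rating change = 40 * -0.849
= -33.96

-33.96 rating points


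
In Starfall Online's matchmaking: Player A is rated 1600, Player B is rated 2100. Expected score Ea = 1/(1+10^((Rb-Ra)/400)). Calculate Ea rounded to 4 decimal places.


Elo expected score: Ea = 1/(1 + 10^((Rb-Ra)/400))
Rb - Ra = 2100 - 1600 = 500
(Rb-Ra)/400 = 500/400 = 1.25
10^1.25 = 17.782794
Ea = 1/(1 + 17.782794) = 1/18.782794 = 0.0532

0.0532


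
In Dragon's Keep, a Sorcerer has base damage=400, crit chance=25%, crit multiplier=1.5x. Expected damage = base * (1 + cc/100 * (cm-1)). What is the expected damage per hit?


E[dmg] = base * (1 + crit_chance * (crit_mult - 1))
cc as decimal = 25/100 = 0.25
cm - 1 = 1.5 - 1 = 0.5
Bonus factor = 0.25 * 0.5 = 0.125
Total multiplier = 1 + 0.125 = 1.125
Expected damage = 400 * 1.125 = 450.00

450.00 damage


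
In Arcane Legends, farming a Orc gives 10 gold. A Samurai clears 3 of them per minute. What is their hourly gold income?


Gold per minute = 10 * 3 = 30
Gold per hour = 30 * 60 = 1800

1800 gold/hour


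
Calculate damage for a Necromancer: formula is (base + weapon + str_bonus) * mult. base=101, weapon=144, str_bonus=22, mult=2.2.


Sum base + weapon + str = 101 + 144 + 22 = 267
Multiply by 2.2:
267 * 2.2 = 587.4

587.4 damage


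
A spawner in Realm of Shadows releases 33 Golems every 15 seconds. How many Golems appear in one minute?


Spawns per minute = count * (60 / interval)
= 33 * (60 / 15)
= 33 * 4.0
= 132.0

132.0 per minute


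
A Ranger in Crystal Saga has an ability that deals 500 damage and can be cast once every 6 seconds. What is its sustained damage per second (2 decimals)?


DPS = damage / cooldown
= 500 / 6
= 83.33

83.33 DPS


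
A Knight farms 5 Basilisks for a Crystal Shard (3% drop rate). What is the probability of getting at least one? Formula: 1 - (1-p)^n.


P(at least one) = 1 - P(none) = 1 - (1-p)^n
p = 3/100 = 0.03
1 - p = 0.97
(1 - p)^5 = 0.97^5 = 0.858734
P(at least one) = 1 - 0.858734 = 0.1413

0.1413


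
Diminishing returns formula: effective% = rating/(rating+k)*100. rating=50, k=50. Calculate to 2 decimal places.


effective% = rating / (rating + k) * 100
= 50 / (50 + 50) * 100
= 50 / 100 * 100
= 0.5 * 100
= 50.00%

50.00%


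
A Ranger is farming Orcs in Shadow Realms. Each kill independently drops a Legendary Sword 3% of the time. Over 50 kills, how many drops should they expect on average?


Expected drops = kills * (drop_rate / 100)
= 50 * (3 / 100)
= 50 * 0.03
= 1.5

1.5 drops


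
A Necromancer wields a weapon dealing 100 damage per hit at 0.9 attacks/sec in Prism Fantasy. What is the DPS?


DPS = damage * attack_speed
= 100 * 0.9
= 90.0

90.0 DPS


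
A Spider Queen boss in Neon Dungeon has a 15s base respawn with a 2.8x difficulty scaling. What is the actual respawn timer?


Respawn time = base * multiplier
= 15 * 2.8
= 42.0 seconds

42.0 seconds


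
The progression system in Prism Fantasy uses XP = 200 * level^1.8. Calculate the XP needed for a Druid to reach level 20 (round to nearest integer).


XP = 200 * level^1.8
Substitute level = 20:
XP = 200 * 20^1.8
= 200 * 219.7121
= 43942

43942 XP


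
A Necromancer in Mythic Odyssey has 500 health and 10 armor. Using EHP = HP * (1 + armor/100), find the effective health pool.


EHP = 500 * (1 + 10/100)
= 500 * (1 + 0.1)
= 500 * 1.1
= 550.0

550.0 EHP


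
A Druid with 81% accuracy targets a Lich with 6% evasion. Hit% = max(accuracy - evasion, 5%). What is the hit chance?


accuracy - evasion = 81 - 6 = 75
Apply floor: max(75, 5) = 75
Hit chance = 75%

75%


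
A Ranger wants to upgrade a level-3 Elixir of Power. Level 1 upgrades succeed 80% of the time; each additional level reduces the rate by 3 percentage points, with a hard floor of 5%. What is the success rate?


raw_rate = 80 - 3 * (3 - 1)
= 80 - 3 * 2
= 80 - 6
= 74
Apply floor: max(74, 5) = 74%

74%


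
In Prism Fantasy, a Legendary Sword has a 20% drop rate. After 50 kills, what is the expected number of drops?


Expected drops = kills * (drop_rate / 100)
= 50 * (20 / 100)
= 50 * 0.2
= 10.0

10.0 drops


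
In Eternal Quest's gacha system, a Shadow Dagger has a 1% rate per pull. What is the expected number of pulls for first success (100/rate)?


Expected pulls for a geometric distribution = 1/p = 100 / rate%
= 100 / 1
= 100.0

100.0 pulls


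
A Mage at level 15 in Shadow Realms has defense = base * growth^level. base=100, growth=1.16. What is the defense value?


value = base * growth^level
= 100 * 1.16^15
= 100 * 9.265521
= 926.55

926.55 defense


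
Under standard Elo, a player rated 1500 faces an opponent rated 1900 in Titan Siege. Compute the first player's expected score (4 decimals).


Elo expected score: Ea = 1/(1 + 10^((Rb-Ra)/400))
Rb - Ra = 1900 - 1500 = 400
(Rb-Ra)/400 = 400/400 = 1.0
10^1.0 = 10.0
Ea = 1/(1 + 10.0) = 1/11.0 = 0.0909

0.0909


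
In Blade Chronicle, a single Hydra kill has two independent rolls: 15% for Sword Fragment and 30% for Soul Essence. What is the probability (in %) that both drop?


For independent events, P(both) = P(A) * P(B)
= 15% * 30%
= 450 / 100 %
= 4.5%

4.5%


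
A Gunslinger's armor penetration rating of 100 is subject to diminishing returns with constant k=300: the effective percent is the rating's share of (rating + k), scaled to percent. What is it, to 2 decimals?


effective% = rating / (rating + k) * 100
= 100 / (100 + 300) * 100
= 100 / 400 * 100
= 0.25 * 100
= 25.00%

25.00%


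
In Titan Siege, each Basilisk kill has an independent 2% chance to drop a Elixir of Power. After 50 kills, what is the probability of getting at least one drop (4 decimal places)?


P(at least one) = 1 - P(none) = 1 - (1-p)^n
p = 2/100 = 0.02
1 - p = 0.98
(1 - p)^50 = 0.98^50 = 0.364170
P(at least one) = 1 - 0.364170 = 0.6358

0.6358


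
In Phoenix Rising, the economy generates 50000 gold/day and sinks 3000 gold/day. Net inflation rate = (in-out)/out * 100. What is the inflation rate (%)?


Net gold = 50000 - 3000 = 47000
Inflation rate = net / sunk * 100 = 47000 / 3000 * 100
= 15.666667 * 100
= 1566.67%

1566.67%


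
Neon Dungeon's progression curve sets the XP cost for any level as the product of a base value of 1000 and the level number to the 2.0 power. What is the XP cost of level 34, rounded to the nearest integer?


XP = 1000 * level^2.0
Substitute level = 34:
XP = 1000 * 34^2.0
= 1000 * 1156.0
= 1156000

1156000 XP


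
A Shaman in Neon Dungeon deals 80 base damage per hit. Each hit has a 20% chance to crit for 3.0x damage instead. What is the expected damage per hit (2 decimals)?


E[dmg] = base * (1 + crit_chance * (crit_mult - 1))
cc as decimal = 20/100 = 0.2
cm - 1 = 3.0 - 1 = 2.0
Bonus factor = 0.2 * 2.0 = 0.4
Total multiplier = 1 + 0.4 = 1.4
Expected damage = 80 * 1.4 = 112.00

112.00 damage


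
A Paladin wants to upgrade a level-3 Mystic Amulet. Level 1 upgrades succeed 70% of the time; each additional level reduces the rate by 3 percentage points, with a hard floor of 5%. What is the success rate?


raw_rate = 70 - 3 * (3 - 1)
= 70 - 3 * 2
= 70 - 6
= 64
Apply floor: max(64, 5) = 64%

64%


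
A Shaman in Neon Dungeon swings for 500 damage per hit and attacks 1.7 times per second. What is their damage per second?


DPS = damage * attack_speed
= 500 * 1.7
= 850.0

850.0 DPS


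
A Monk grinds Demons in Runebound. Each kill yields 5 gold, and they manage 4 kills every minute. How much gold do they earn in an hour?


Gold per minute = 5 * 4 = 20
Gold per hour = 20 * 60 = 1200

1200 gold/hour


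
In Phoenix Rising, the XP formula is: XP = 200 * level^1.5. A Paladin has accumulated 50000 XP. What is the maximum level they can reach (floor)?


XP = 200 * level^1.5, so level = (XP / 200)^(1/1.5)
= (50000 / 200)^(1/1.5)
= 250.0^0.6667
= 39.685
Floor: level = 39

level 39


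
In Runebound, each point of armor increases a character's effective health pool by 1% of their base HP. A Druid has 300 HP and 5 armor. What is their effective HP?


EHP = 300 * (1 + 5/100)
= 300 * (1 + 0.05)
= 300 * 1.05
= 315.0

315.0 EHP
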